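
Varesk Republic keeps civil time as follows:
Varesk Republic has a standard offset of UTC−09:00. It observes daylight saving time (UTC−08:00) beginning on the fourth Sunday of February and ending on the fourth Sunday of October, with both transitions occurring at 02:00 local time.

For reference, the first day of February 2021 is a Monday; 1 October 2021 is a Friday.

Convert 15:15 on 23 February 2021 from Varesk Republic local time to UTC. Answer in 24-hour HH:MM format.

1 February 2021 is a Monday, so the first Sunday is February 7 and the fourth is February 28.
1 October 2021 is a Friday, so the first Sunday is October 3 and the fourth is October 24.
23 February 2021 does not fall between 28 February and 24 October, so daylight saving is not in effect and Varesk Republic is at UTC−09:00.
15:15 local + 9h = 00:15 UTC (rolling into the next day, 24 February 2021).

00:15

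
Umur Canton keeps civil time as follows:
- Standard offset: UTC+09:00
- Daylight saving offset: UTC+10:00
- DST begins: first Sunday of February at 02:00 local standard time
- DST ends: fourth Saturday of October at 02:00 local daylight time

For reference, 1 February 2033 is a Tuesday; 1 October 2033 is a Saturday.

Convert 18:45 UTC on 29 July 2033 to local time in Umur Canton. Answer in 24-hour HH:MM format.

04:45

1 February 2033 is a Tuesday, so the first Sunday is February 6.
1 October 2033 is a Saturday, so the first Saturday is October 1 and the fourth is October 22.
At the standard offset (UTC+09:00), 18:45 UTC + 9h = 03:45 Umur Canton standard time (rolling into the next day, 30 July 2033).
The standard-time date in Umur Canton, 30 July 2033, lies within the daylight-saving period (6 February – 22 October), so Umur Canton is on daylight time, UTC+10:00.
18:45 UTC + 10h = 04:45 local (rolling into the next day, 30 July 2033).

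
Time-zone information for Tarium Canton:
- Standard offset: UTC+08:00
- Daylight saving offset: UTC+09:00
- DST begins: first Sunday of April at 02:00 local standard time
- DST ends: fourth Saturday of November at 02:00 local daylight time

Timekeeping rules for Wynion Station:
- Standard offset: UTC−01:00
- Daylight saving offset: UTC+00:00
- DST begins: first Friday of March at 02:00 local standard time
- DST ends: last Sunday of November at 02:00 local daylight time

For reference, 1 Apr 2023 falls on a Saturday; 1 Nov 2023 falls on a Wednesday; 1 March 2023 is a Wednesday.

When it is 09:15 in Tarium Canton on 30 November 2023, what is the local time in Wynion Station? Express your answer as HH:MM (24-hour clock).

1 April 2023 is a Saturday, so the first Sunday is April 2.
1 November 2023 is a Wednesday, so the first Saturday is November 4 and the fourth is November 25.
30 November 2023 is outside the daylight-saving period (2 April – 25 November), so Tarium Canton is on standard time, UTC+08:00.
09:15 Tarium Canton − 8h = 01:15 UTC.
1 March 2023 is a Wednesday, so the first Friday is March 3.
1 November 2023 is a Wednesday, so Sundays fall on 5, 12, 19, 26; the last is November 26.
At the standard offset (UTC−01:00), 01:15 UTC − 1h = 00:15 Wynion Station standard time.
The standard-time date in Wynion Station, 30 November 2023, does not fall between 3 March and 26 November, so daylight saving is not in effect and Wynion Station is at UTC−01:00.
01:15 UTC − 1h = 00:15 Wynion Station.

00:15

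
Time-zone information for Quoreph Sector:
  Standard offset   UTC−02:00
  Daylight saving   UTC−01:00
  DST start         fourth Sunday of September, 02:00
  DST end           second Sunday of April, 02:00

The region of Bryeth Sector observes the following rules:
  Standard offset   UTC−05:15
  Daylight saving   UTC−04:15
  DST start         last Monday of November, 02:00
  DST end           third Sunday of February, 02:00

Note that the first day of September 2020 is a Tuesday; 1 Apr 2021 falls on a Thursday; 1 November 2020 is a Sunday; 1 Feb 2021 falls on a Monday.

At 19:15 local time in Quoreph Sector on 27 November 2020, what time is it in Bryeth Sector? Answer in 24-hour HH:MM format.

1 September 2020 is a Tuesday, so the first Sunday is September 6 and the fourth is September 27.
1 April 2021 is a Thursday, so the first Sunday is April 4 and the second is April 11.
Daylight saving runs 27 September 2020 – 11 April 2021; 27 November 2020 is inside that window, so Quoreph Sector is at UTC−01:00.
19:15 Quoreph Sector + 1h = 20:15 UTC.
1 November 2020 is a Sunday, so Mondays fall on 2, 9, 16, 23, 30; the last is November 30.
1 February 2021 is a Monday, so the first Sunday is February 7 and the third is February 21.
At the standard offset (UTC−05:15), 20:15 UTC − 5h15m = 15:00 Bryeth Sector standard time.
Daylight saving runs 30 November 2020 – 21 February 2021; the standard-time date in Bryeth Sector, 27 November 2020, is outside that window, so Bryeth Sector is on standard time at UTC−05:15.
20:15 UTC − 5h15m = 15:00 Bryeth Sector.

15:00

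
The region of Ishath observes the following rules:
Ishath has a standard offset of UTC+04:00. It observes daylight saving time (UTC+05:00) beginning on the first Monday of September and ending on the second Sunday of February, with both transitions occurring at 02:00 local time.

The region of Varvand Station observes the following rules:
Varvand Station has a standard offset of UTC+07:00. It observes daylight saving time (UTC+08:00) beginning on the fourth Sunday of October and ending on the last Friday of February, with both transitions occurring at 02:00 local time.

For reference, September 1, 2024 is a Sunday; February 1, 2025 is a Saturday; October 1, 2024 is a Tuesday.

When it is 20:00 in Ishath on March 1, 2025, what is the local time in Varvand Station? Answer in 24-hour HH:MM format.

1 September 2024 is a Sunday, so the first Monday is September 2.
1 February 2025 is a Saturday, so the first Sunday is February 2 and the second is February 9.
March 1, 2025 does not fall between 2 September 2024 and 9 February 2025, so daylight saving is not in effect and Ishath is at UTC+04:00.
20:00 Ishath − 4h = 16:00 UTC.
1 October 2024 is a Tuesday, so the first Sunday is October 6 and the fourth is October 27.
1 February 2025 is a Saturday, so Fridays fall on 7, 14, 21, 28; the last is February 28.
At the standard offset (UTC+07:00), 16:00 UTC + 7h = 23:00 Varvand Station standard time.
The standard-time date in Varvand Station, March 1, 2025, does not fall between 27 October 2024 and 28 February 2025, so daylight saving is not in effect and Varvand Station is at UTC+07:00.
16:00 UTC + 7h = 23:00 Varvand Station.

23:00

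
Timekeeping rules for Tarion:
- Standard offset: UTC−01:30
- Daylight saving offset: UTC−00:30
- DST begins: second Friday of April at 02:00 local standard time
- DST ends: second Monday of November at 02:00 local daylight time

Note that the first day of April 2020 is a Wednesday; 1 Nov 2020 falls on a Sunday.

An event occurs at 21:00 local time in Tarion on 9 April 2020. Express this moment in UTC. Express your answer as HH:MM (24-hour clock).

22:30

1 April 2020 is a Wednesday, so the first Friday is April 3 and the second is April 10.
1 November 2020 is a Sunday, so the first Monday is November 2 and the second is November 9.
9 April 2020 is outside the daylight-saving period (10 April – 9 November), so Tarion is on standard time, UTC−01:30.
21:00 local + 1h30m = 22:30 UTC.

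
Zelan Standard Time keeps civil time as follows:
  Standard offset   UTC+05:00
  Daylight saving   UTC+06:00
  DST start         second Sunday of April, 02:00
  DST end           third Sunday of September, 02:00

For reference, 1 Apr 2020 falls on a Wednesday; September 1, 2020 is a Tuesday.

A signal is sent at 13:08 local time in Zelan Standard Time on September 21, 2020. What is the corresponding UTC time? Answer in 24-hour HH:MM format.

1 April 2020 is a Wednesday, so the first Sunday is April 5 and the second is April 12.
1 September 2020 is a Tuesday, so the first Sunday is September 6 and the third is September 20.
September 21, 2020 does not fall between 12 April and 20 September, so daylight saving is not in effect and Zelan Standard Time is at UTC+05:00.
13:08 local − 5h = 08:08 UTC.

08:08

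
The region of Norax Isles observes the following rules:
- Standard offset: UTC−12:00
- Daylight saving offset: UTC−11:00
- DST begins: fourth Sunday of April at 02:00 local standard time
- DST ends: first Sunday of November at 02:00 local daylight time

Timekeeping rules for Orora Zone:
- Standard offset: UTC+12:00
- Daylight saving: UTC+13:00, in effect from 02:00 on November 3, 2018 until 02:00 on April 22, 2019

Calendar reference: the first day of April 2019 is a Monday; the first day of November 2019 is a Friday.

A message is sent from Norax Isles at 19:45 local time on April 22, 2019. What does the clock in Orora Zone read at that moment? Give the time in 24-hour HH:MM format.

1 April 2019 is a Monday, so the first Sunday is April 7 and the fourth is April 28.
1 November 2019 is a Friday, so the first Sunday is November 3.
Daylight saving runs 28 April – 3 November; April 22, 2019 is outside that window, so Norax Isles is on standard time at UTC−12:00.
19:45 Norax Isles + 12h = 07:45 UTC (rolling into the next day, 23 April 2019).
At the standard offset (UTC+12:00), 07:45 UTC + 12h = 19:45 Orora Zone standard time.
Daylight saving runs 3 November 2018 – 22 April 2019; the standard-time date in Orora Zone, April 23, 2019, is outside that window, so Orora Zone is on standard time at UTC+12:00.
07:45 UTC + 12h = 19:45 Orora Zone.

19:45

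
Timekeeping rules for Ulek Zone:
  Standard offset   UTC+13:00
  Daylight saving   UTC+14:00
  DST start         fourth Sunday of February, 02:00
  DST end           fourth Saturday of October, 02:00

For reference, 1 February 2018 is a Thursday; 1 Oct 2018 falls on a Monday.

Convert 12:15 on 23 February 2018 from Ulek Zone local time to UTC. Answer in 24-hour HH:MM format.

1 February 2018 is a Thursday, so the first Sunday is February 4 and the fourth is February 25.
1 October 2018 is a Monday, so the first Saturday is October 6 and the fourth is October 27.
Daylight saving runs 25 February – 27 October; 23 February 2018 is outside that window, so Ulek Zone is on standard time at UTC+13:00.
12:15 local − 13h = 23:15 UTC (rolling into the previous day, 22 February 2018).

23:15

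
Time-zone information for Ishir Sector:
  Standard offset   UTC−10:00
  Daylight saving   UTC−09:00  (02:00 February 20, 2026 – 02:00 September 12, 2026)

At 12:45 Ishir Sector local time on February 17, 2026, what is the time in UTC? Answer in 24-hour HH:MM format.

22:45

February 17, 2026 is outside the daylight-saving period (20 February – 12 September), so Ishir Sector is on standard time, UTC−10:00.
12:45 local + 10h = 22:45 UTC.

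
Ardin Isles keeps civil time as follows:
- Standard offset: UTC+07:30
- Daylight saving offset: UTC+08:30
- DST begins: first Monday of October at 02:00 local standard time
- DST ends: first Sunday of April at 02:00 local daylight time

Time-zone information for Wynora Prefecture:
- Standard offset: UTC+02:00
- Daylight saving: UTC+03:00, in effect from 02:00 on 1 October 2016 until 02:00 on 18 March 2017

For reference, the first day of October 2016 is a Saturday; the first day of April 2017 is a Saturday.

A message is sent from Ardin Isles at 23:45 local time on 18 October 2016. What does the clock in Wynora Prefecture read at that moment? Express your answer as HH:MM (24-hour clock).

18:15

1 October 2016 is a Saturday, so the first Monday is October 3.
1 April 2017 is a Saturday, so the first Sunday is April 2.
Daylight saving runs 3 October 2016 – 2 April 2017; 18 October 2016 is inside that window, so Ardin Isles is at UTC+08:30.
23:45 Ardin Isles − 8h30m = 15:15 UTC.
At the standard offset (UTC+02:00), 15:15 UTC + 2h = 17:15 Wynora Prefecture standard time.
Daylight saving runs 1 October 2016 – 18 March 2017; the standard-time date in Wynora Prefecture, 18 October 2016, is inside that window, so Wynora Prefecture is at UTC+03:00.
15:15 UTC + 3h = 18:15 Wynora Prefecture.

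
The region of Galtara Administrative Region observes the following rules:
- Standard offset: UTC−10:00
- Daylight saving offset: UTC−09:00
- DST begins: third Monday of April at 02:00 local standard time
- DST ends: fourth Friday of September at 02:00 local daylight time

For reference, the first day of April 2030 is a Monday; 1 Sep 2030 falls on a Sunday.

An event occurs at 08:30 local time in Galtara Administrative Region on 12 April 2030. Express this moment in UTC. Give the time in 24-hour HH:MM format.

1 April 2030 is a Monday, so the first Monday is April 1 and the third is April 15.
1 September 2030 is a Sunday, so the first Friday is September 6 and the fourth is September 27.
12 April 2030 is outside the daylight-saving period (15 April – 27 September), so Galtara Administrative Region is on standard time, UTC−10:00.
08:30 local + 10h = 18:30 UTC.

18:30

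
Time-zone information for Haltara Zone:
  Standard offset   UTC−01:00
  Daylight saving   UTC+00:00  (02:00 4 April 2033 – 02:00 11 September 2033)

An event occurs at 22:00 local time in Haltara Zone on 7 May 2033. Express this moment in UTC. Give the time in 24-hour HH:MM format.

22:00

7 May 2033 falls between 4 April and 11 September, so daylight saving is in effect and Haltara Zone is at UTC+00:00.
22:00 local − 0h = 22:00 UTC.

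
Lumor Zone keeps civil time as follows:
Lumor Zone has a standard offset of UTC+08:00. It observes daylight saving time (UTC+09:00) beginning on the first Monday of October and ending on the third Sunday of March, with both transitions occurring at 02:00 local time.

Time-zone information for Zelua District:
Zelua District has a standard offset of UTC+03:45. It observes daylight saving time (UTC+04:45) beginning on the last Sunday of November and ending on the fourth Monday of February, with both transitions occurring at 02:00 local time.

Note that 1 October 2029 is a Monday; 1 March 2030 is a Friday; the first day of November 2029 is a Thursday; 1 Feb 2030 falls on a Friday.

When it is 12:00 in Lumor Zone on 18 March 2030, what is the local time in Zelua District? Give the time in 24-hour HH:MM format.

1 October 2029 is a Monday, so the first Monday is October 1.
1 March 2030 is a Friday, so the first Sunday is March 3 and the third is March 17.
18 March 2030 does not fall between 1 October 2029 and 17 March 2030, so daylight saving is not in effect and Lumor Zone is at UTC+08:00.
12:00 Lumor Zone − 8h = 04:00 UTC.
1 November 2029 is a Thursday, so Sundays fall on 4, 11, 18, 25; the last is November 25.
1 February 2030 is a Friday, so the first Monday is February 4 and the fourth is February 25.
At the standard offset (UTC+03:45), 04:00 UTC + 3h45m = 07:45 Zelua District standard time.
The standard-time date in Zelua District, 18 March 2030, does not fall between 25 November 2029 and 25 February 2030, so daylight saving is not in effect and Zelua District is at UTC+03:45.
04:00 UTC + 3h45m = 07:45 Zelua District.

07:45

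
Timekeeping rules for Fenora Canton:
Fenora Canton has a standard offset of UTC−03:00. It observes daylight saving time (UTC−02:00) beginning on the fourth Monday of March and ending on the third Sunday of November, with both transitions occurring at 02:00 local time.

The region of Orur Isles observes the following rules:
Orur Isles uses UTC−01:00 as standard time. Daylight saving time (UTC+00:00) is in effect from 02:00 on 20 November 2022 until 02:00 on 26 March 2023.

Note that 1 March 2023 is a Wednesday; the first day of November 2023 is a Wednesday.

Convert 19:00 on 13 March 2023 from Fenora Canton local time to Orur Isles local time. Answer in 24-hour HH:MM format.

1 March 2023 is a Wednesday, so the first Monday is March 6 and the fourth is March 27.
1 November 2023 is a Wednesday, so the first Sunday is November 5 and the third is November 19.
13 March 2023 does not fall between 27 March and 19 November, so daylight saving is not in effect and Fenora Canton is at UTC−03:00.
19:00 Fenora Canton + 3h = 22:00 UTC.
At the standard offset (UTC−01:00), 22:00 UTC − 1h = 21:00 Orur Isles standard time.
The standard-time date in Orur Isles, 13 March 2023, falls between 20 November 2022 and 26 March 2023, so daylight saving is in effect and Orur Isles is at UTC+00:00.
22:00 UTC + 0h = 22:00 Orur Isles.

22:00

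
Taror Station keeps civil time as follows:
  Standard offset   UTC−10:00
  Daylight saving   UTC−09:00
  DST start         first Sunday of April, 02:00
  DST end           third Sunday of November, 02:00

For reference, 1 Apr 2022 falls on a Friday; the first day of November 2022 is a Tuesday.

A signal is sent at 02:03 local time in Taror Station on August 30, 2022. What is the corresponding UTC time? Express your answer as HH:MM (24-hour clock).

11:03

1 April 2022 is a Friday, so the first Sunday is April 3.
1 November 2022 is a Tuesday, so the first Sunday is November 6 and the third is November 20.
August 30, 2022 lies within the daylight-saving period (3 April – 20 November), so Taror Station is on daylight time, UTC−09:00.
02:03 local + 9h = 11:03 UTC.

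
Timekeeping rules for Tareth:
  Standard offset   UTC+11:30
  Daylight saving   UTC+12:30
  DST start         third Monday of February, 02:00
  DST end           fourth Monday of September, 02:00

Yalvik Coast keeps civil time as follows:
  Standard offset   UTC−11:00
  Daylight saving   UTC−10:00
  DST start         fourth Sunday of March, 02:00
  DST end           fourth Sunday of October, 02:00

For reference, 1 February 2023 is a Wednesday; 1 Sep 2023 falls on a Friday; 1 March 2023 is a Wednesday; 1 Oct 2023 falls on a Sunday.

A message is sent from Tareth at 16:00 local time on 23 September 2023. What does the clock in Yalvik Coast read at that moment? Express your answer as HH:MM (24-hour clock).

1 February 2023 is a Wednesday, so the first Monday is February 6 and the third is February 20.
1 September 2023 is a Friday, so the first Monday is September 4 and the fourth is September 25.
23 September 2023 lies within the daylight-saving period (20 February – 25 September), so Tareth is on daylight time, UTC+12:30.
16:00 Tareth − 12h30m = 03:30 UTC.
1 March 2023 is a Wednesday, so the first Sunday is March 5 and the fourth is March 26.
1 October 2023 is a Sunday, so the first Sunday is October 1 and the fourth is October 22.
At the standard offset (UTC−11:00), 03:30 UTC − 11h = 16:30 Yalvik Coast standard time (rolling into the previous day, 22 September 2023).
Daylight saving runs 26 March – 22 October; the standard-time date in Yalvik Coast, 22 September 2023, is inside that window, so Yalvik Coast is at UTC−10:00.
03:30 UTC − 10h = 17:30 Yalvik Coast (rolling into the previous day, 22 September 2023).

17:30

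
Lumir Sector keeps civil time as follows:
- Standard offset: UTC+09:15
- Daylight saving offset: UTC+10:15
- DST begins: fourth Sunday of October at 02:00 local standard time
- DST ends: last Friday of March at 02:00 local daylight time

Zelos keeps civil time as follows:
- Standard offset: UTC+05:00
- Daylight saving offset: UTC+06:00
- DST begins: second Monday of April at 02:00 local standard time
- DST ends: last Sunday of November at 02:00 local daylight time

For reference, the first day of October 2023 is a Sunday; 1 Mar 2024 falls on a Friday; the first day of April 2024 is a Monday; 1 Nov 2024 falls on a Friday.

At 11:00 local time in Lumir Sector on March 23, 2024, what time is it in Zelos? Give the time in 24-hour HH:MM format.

1 October 2023 is a Sunday, so the first Sunday is October 1 and the fourth is October 22.
1 March 2024 is a Friday, so Fridays fall on 1, 8, 15, 22, 29; the last is March 29.
March 23, 2024 falls between 22 October 2023 and 29 March 2024, so daylight saving is in effect and Lumir Sector is at UTC+10:15.
11:00 Lumir Sector − 10h15m = 00:45 UTC.
1 April 2024 is a Monday, so the first Monday is April 1 and the second is April 8.
1 November 2024 is a Friday, so Sundays fall on 3, 10, 17, 24; the last is November 24.
At the standard offset (UTC+05:00), 00:45 UTC + 5h = 05:45 Zelos standard time.
The standard-time date in Zelos, March 23, 2024, is outside the daylight-saving period (8 April – 24 November), so Zelos is on standard time, UTC+05:00.
00:45 UTC + 5h = 05:45 Zelos.

05:45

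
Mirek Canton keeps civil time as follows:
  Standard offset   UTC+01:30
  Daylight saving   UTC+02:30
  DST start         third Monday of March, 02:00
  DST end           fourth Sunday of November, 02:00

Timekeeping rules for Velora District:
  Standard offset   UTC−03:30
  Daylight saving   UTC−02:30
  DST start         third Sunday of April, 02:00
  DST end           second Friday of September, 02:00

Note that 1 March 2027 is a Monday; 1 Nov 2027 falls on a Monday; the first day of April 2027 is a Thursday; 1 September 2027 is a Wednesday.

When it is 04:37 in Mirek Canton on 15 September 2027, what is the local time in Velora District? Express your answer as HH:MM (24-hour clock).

22:37

1 March 2027 is a Monday, so the first Monday is March 1 and the third is March 15.
1 November 2027 is a Monday, so the first Sunday is November 7 and the fourth is November 28.
Daylight saving runs 15 March – 28 November; 15 September 2027 is inside that window, so Mirek Canton is at UTC+02:30.
04:37 Mirek Canton − 2h30m = 02:07 UTC.
1 April 2027 is a Thursday, so the first Sunday is April 4 and the third is April 18.
1 September 2027 is a Wednesday, so the first Friday is September 3 and the second is September 10.
At the standard offset (UTC−03:30), 02:07 UTC − 3h30m = 22:37 Velora District standard time (rolling into the previous day, 14 September 2027).
The standard-time date in Velora District, 14 September 2027, is outside the daylight-saving period (18 April – 10 September), so Velora District is on standard time, UTC−03:30.
02:07 UTC − 3h30m = 22:37 Velora District (rolling into the previous day, 14 September 2027).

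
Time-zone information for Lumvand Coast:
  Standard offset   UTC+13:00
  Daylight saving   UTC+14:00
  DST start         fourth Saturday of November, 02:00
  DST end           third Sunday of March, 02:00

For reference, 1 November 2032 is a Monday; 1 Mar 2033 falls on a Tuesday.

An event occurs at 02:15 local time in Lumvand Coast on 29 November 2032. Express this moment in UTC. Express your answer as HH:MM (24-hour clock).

1 November 2032 is a Monday, so the first Saturday is November 6 and the fourth is November 27.
1 March 2033 is a Tuesday, so the first Sunday is March 6 and the third is March 20.
29 November 2032 lies within the daylight-saving period (27 November 2032 – 20 March 2033), so Lumvand Coast is on daylight time, UTC+14:00.
02:15 local − 14h = 12:15 UTC (rolling into the previous day, 28 November 2032).

12:15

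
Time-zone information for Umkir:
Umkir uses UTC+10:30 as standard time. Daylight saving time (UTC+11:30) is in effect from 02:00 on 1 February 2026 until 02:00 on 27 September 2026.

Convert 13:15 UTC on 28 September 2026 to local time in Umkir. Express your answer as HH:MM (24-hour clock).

At the standard offset (UTC+10:30), 13:15 UTC + 10h30m = 23:45 Umkir standard time.
Daylight saving runs 1 February – 27 September; the standard-time date in Umkir, 28 September 2026, is outside that window, so Umkir is on standard time at UTC+10:30.
13:15 UTC + 10h30m = 23:45 local.

23:45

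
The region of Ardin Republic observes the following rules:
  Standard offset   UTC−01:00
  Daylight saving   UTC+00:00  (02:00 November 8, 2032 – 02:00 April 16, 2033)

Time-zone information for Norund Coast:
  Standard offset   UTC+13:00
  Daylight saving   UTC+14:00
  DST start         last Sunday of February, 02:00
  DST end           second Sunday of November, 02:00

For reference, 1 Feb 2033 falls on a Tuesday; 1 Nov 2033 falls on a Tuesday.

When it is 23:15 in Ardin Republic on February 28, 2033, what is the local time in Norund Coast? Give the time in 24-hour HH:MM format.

13:15

Daylight saving runs 8 November 2032 – 16 April 2033; February 28, 2033 is inside that window, so Ardin Republic is at UTC+00:00.
23:15 Ardin Republic − 0h = 23:15 UTC.
1 February 2033 is a Tuesday, so Sundays fall on 6, 13, 20, 27; the last is February 27.
1 November 2033 is a Tuesday, so the first Sunday is November 6 and the second is November 13.
At the standard offset (UTC+13:00), 23:15 UTC + 13h = 12:15 Norund Coast standard time (rolling into the next day, 1 March 2033).
The standard-time date in Norund Coast, March 1, 2033, falls between 27 February and 13 November, so daylight saving is in effect and Norund Coast is at UTC+14:00.
23:15 UTC + 14h = 13:15 Norund Coast (rolling into the next day, 1 March 2033).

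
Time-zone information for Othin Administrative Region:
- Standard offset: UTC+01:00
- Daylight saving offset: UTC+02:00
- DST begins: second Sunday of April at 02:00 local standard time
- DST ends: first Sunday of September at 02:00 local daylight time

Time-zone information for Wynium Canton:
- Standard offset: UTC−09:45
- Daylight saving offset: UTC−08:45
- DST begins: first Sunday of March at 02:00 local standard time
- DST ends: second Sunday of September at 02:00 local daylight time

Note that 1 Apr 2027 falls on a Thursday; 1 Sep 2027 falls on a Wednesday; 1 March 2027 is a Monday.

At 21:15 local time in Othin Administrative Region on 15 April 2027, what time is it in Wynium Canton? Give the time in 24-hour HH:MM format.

1 April 2027 is a Thursday, so the first Sunday is April 4 and the second is April 11.
1 September 2027 is a Wednesday, so the first Sunday is September 5.
Daylight saving runs 11 April – 5 September; 15 April 2027 is inside that window, so Othin Administrative Region is at UTC+02:00.
21:15 Othin Administrative Region − 2h = 19:15 UTC.
1 March 2027 is a Monday, so the first Sunday is March 7.
1 September 2027 is a Wednesday, so the first Sunday is September 5 and the second is September 12.
At the standard offset (UTC−09:45), 19:15 UTC − 9h45m = 09:30 Wynium Canton standard time.
The standard-time date in Wynium Canton, 15 April 2027, lies within the daylight-saving period (7 March – 12 September), so Wynium Canton is on daylight time, UTC−08:45.
19:15 UTC − 8h45m = 10:30 Wynium Canton.

10:30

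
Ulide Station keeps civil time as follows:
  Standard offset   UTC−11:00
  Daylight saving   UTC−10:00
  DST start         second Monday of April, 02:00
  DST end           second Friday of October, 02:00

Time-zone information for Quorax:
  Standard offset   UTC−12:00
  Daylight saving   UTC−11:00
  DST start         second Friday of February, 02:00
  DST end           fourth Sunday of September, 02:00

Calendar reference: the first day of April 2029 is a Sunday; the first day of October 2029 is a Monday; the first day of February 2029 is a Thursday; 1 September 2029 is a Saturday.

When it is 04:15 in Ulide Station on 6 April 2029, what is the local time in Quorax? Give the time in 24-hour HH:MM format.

04:15

1 April 2029 is a Sunday, so the first Monday is April 2 and the second is April 9.
1 October 2029 is a Monday, so the first Friday is October 5 and the second is October 12.
6 April 2029 does not fall between 9 April and 12 October, so daylight saving is not in effect and Ulide Station is at UTC−11:00.
04:15 Ulide Station + 11h = 15:15 UTC.
1 February 2029 is a Thursday, so the first Friday is February 2 and the second is February 9.
1 September 2029 is a Saturday, so the first Sunday is September 2 and the fourth is September 23.
At the standard offset (UTC−12:00), 15:15 UTC − 12h = 03:15 Quorax standard time.
The standard-time date in Quorax, 6 April 2029, falls between 9 February and 23 September, so daylight saving is in effect and Quorax is at UTC−11:00.
15:15 UTC − 11h = 04:15 Quorax.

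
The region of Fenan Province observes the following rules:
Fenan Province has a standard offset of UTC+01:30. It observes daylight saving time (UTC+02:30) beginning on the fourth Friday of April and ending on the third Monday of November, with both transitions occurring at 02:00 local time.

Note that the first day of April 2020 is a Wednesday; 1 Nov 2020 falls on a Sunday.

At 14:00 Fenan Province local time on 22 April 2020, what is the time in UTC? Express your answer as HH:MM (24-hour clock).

12:30

1 April 2020 is a Wednesday, so the first Friday is April 3 and the fourth is April 24.
1 November 2020 is a Sunday, so the first Monday is November 2 and the third is November 16.
Daylight saving runs 24 April – 16 November; 22 April 2020 is outside that window, so Fenan Province is on standard time at UTC+01:30.
14:00 local − 1h30m = 12:30 UTC.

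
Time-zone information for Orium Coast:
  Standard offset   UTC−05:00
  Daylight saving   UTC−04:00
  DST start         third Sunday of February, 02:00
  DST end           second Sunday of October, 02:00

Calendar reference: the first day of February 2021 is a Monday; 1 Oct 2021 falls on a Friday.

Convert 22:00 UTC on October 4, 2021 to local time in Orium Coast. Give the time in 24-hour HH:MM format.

1 February 2021 is a Monday, so the first Sunday is February 7 and the third is February 21.
1 October 2021 is a Friday, so the first Sunday is October 3 and the second is October 10.
At the standard offset (UTC−05:00), 22:00 UTC − 5h = 17:00 Orium Coast standard time.
The standard-time date in Orium Coast, October 4, 2021, falls between 21 February and 10 October, so daylight saving is in effect and Orium Coast is at UTC−04:00.
22:00 UTC − 4h = 18:00 local.

18:00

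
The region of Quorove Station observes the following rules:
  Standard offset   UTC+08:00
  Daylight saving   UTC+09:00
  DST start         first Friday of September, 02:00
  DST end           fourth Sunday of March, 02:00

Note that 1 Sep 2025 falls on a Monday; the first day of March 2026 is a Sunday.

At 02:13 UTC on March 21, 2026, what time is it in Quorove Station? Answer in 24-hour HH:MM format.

1 September 2025 is a Monday, so the first Friday is September 5.
1 March 2026 is a Sunday, so the first Sunday is March 1 and the fourth is March 22.
At the standard offset (UTC+08:00), 02:13 UTC + 8h = 10:13 Quorove Station standard time.
The standard-time date in Quorove Station, March 21, 2026, falls between 5 September 2025 and 22 March 2026, so daylight saving is in effect and Quorove Station is at UTC+09:00.
02:13 UTC + 9h = 11:13 local.

11:13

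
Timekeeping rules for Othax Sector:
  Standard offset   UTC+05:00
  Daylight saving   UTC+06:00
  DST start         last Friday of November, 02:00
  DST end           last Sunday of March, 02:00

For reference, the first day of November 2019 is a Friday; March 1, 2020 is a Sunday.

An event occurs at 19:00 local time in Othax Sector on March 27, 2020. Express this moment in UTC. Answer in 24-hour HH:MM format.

1 November 2019 is a Friday, so Fridays fall on 1, 8, 15, 22, 29; the last is November 29.
1 March 2020 is a Sunday, so Sundays fall on 1, 8, 15, 22, 29; the last is March 29.
Daylight saving runs 29 November 2019 – 29 March 2020; March 27, 2020 is inside that window, so Othax Sector is at UTC+06:00.
19:00 local − 6h = 13:00 UTC.

13:00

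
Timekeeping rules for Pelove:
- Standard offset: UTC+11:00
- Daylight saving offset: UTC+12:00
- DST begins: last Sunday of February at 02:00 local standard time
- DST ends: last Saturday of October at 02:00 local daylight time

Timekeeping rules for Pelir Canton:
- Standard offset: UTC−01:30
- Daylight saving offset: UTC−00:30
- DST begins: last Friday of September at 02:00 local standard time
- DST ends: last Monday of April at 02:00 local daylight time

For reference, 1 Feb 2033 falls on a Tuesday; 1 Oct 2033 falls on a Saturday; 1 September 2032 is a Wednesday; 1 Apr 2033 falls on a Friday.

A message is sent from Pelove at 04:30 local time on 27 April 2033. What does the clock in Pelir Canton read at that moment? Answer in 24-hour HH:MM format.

15:00

1 February 2033 is a Tuesday, so Sundays fall on 6, 13, 20, 27; the last is February 27.
1 October 2033 is a Saturday, so Saturdays fall on 1, 8, 15, 22, 29; the last is October 29.
27 April 2033 falls between 27 February and 29 October, so daylight saving is in effect and Pelove is at UTC+12:00.
04:30 Pelove − 12h = 16:30 UTC (rolling into the previous day, 26 April 2033).
1 September 2032 is a Wednesday, so Fridays fall on 3, 10, 17, 24; the last is September 24.
1 April 2033 is a Friday, so Mondays fall on 4, 11, 18, 25; the last is April 25.
At the standard offset (UTC−01:30), 16:30 UTC − 1h30m = 15:00 Pelir Canton standard time.
Daylight saving runs 24 September 2032 – 25 April 2033; the standard-time date in Pelir Canton, 26 April 2033, is outside that window, so Pelir Canton is on standard time at UTC−01:30.
16:30 UTC − 1h30m = 15:00 Pelir Canton.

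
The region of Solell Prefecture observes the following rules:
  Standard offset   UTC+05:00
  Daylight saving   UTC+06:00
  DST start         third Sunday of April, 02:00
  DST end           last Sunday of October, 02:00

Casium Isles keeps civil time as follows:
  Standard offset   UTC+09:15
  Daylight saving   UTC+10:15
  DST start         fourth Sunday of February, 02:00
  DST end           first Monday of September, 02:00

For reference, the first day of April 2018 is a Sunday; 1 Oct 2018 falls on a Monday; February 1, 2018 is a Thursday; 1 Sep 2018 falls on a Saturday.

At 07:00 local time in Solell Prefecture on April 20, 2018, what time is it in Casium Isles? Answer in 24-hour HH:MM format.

11:15

1 April 2018 is a Sunday, so the first Sunday is April 1 and the third is April 15.
1 October 2018 is a Monday, so Sundays fall on 7, 14, 21, 28; the last is October 28.
Daylight saving runs 15 April – 28 October; April 20, 2018 is inside that window, so Solell Prefecture is at UTC+06:00.
07:00 Solell Prefecture − 6h = 01:00 UTC.
1 February 2018 is a Thursday, so the first Sunday is February 4 and the fourth is February 25.
1 September 2018 is a Saturday, so the first Monday is September 3.
At the standard offset (UTC+09:15), 01:00 UTC + 9h15m = 10:15 Casium Isles standard time.
Daylight saving runs 25 February – 3 September; the standard-time date in Casium Isles, April 20, 2018, is inside that window, so Casium Isles is at UTC+10:15.
01:00 UTC + 10h15m = 11:15 Casium Isles.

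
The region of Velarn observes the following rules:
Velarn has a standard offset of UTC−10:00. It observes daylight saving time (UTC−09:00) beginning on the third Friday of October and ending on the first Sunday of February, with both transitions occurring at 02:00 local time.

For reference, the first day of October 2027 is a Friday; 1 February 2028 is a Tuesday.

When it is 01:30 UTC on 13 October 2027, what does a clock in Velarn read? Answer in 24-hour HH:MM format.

1 October 2027 is a Friday, so the first Friday is October 1 and the third is October 15.
1 February 2028 is a Tuesday, so the first Sunday is February 6.
At the standard offset (UTC−10:00), 01:30 UTC − 10h = 15:30 Velarn standard time (rolling into the previous day, 12 October 2027).
The standard-time date in Velarn, 12 October 2027, is outside the daylight-saving period (15 October 2027 – 6 February 2028), so Velarn is on standard time, UTC−10:00.
01:30 UTC − 10h = 15:30 local (rolling into the previous day, 12 October 2027).

15:30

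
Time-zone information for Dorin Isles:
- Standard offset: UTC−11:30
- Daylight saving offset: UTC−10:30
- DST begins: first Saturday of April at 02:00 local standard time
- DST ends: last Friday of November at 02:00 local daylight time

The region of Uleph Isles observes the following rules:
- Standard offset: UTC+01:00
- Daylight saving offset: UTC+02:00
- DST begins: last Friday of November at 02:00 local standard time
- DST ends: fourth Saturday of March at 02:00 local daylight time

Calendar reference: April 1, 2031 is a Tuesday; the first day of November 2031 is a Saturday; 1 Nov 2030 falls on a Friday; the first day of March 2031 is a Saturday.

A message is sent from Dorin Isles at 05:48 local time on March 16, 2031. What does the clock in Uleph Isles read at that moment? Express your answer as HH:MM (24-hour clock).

19:18

1 April 2031 is a Tuesday, so the first Saturday is April 5.
1 November 2031 is a Saturday, so Fridays fall on 7, 14, 21, 28; the last is November 28.
March 16, 2031 does not fall between 5 April and 28 November, so daylight saving is not in effect and Dorin Isles is at UTC−11:30.
05:48 Dorin Isles + 11h30m = 17:18 UTC.
1 November 2030 is a Friday, so Fridays fall on 1, 8, 15, 22, 29; the last is November 29.
1 March 2031 is a Saturday, so the first Saturday is March 1 and the fourth is March 22.
At the standard offset (UTC+01:00), 17:18 UTC + 1h = 18:18 Uleph Isles standard time.
The standard-time date in Uleph Isles, March 16, 2031, falls between 29 November 2030 and 22 March 2031, so daylight saving is in effect and Uleph Isles is at UTC+02:00.
17:18 UTC + 2h = 19:18 Uleph Isles.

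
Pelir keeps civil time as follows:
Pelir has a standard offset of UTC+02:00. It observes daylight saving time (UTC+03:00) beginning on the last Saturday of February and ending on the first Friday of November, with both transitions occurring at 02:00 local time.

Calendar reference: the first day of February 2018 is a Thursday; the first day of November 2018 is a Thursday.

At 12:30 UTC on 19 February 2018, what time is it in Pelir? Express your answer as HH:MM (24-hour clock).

1 February 2018 is a Thursday, so Saturdays fall on 3, 10, 17, 24; the last is February 24.
1 November 2018 is a Thursday, so the first Friday is November 2.
At the standard offset (UTC+02:00), 12:30 UTC + 2h = 14:30 Pelir standard time.
The standard-time date in Pelir, 19 February 2018, is outside the daylight-saving period (24 February – 2 November), so Pelir is on standard time, UTC+02:00.
12:30 UTC + 2h = 14:30 local.

14:30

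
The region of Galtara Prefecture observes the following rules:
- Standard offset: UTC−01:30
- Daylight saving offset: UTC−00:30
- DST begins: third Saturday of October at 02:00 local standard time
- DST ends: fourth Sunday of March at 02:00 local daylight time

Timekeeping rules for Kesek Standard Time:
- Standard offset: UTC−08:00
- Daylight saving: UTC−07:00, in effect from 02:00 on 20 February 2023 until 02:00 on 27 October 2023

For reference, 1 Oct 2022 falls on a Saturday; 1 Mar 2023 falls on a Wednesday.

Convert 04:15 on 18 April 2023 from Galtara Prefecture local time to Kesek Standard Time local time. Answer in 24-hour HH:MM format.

22:45

1 October 2022 is a Saturday, so the first Saturday is October 1 and the third is October 15.
1 March 2023 is a Wednesday, so the first Sunday is March 5 and the fourth is March 26.
18 April 2023 does not fall between 15 October 2022 and 26 March 2023, so daylight saving is not in effect and Galtara Prefecture is at UTC−01:30.
04:15 Galtara Prefecture + 1h30m = 05:45 UTC.
At the standard offset (UTC−08:00), 05:45 UTC − 8h = 21:45 Kesek Standard Time standard time (rolling into the previous day, 17 April 2023).
Daylight saving runs 20 February – 27 October; the standard-time date in Kesek Standard Time, 17 April 2023, is inside that window, so Kesek Standard Time is at UTC−07:00.
05:45 UTC − 7h = 22:45 Kesek Standard Time (rolling into the previous day, 17 April 2023).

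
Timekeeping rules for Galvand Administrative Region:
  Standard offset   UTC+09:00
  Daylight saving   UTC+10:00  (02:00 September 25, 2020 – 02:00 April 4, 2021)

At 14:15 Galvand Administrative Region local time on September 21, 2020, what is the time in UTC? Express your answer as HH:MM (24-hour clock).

Daylight saving runs 25 September 2020 – 4 April 2021; September 21, 2020 is outside that window, so Galvand Administrative Region is on standard time at UTC+09:00.
14:15 local − 9h = 05:15 UTC.

05:15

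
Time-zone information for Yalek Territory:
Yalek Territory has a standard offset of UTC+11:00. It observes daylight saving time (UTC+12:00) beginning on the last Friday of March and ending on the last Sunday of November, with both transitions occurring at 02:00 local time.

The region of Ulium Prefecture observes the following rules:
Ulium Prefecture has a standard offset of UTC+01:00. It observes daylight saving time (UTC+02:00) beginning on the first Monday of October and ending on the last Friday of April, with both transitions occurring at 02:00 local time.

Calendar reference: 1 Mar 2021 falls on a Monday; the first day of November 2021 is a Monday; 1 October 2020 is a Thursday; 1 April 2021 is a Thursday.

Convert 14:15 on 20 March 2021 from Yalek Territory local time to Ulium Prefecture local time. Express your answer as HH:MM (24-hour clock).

05:15

1 March 2021 is a Monday, so Fridays fall on 5, 12, 19, 26; the last is March 26.
1 November 2021 is a Monday, so Sundays fall on 7, 14, 21, 28; the last is November 28.
20 March 2021 is outside the daylight-saving period (26 March – 28 November), so Yalek Territory is on standard time, UTC+11:00.
14:15 Yalek Territory − 11h = 03:15 UTC.
1 October 2020 is a Thursday, so the first Monday is October 5.
1 April 2021 is a Thursday, so Fridays fall on 2, 9, 16, 23, 30; the last is April 30.
At the standard offset (UTC+01:00), 03:15 UTC + 1h = 04:15 Ulium Prefecture standard time.
The standard-time date in Ulium Prefecture, 20 March 2021, falls between 5 October 2020 and 30 April 2021, so daylight saving is in effect and Ulium Prefecture is at UTC+02:00.
03:15 UTC + 2h = 05:15 Ulium Prefecture.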